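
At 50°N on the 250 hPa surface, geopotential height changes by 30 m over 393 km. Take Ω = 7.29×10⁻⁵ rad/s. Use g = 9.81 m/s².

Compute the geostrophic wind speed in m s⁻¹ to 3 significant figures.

Coriolis parameter at 50°N:
f = 2Ω sin φ = 2 × 7.29×10⁻⁵ × sin 50° = 1.12×10⁻⁴ s⁻¹
Height gradient: |∂Z/∂n| = 30 m / 393000 m = 7.63×10⁻⁵
On a pressure surface, geostrophic balance gives V_g = (g/f)|∂Z/∂n|:
V_g = 9.81 × 7.63×10⁻⁵ / 1.12×10⁻⁴ = 6.70 m/s

6.70 m s⁻¹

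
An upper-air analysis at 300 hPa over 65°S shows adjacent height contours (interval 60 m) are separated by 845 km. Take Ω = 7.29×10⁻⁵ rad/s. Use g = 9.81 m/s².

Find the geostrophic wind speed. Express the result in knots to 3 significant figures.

10.2 knots

Coriolis parameter at 65°S:
f = 2Ω sin φ = 2 × 7.29×10⁻⁵ × sin 65° = 1.32×10⁻⁴ s⁻¹
Height gradient: |∂Z/∂n| = 60 m / 845000 m = 7.10×10⁻⁵
On a pressure surface, geostrophic balance gives V_g = (g/f)|∂Z/∂n|:
V_g = 9.81 × 7.10×10⁻⁵ / 1.32×10⁻⁴ = 5.27 m/s
Converting: 5.27 m/s × 1.944 = 10.2 knots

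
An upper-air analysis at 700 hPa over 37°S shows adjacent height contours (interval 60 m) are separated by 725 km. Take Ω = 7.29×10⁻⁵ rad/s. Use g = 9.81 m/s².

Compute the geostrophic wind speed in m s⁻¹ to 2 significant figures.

9.3 m s⁻¹

Coriolis parameter at 37°S:
f = 2Ω sin φ = 2 × 7.29×10⁻⁵ × sin 37° = 8.77×10⁻⁵ s⁻¹
Height gradient: |∂Z/∂n| = 60 m / 725000 m = 8.28×10⁻⁵
On a pressure surface, geostrophic balance gives V_g = (g/f)|∂Z/∂n|:
V_g = 9.81 × 8.28×10⁻⁵ / 8.77×10⁻⁵ = 9.25 m/s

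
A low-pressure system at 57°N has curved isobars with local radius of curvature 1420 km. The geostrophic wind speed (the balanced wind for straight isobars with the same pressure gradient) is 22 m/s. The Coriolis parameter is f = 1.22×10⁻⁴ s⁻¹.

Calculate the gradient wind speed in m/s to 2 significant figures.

20 m/s

Around a low, centrifugal force acts outward with Coriolis, so pressure-gradient force balances both:
(1/ρ)|∂P/∂n| = fV + V²/R  →  V² + fR·V − fR·V_g = 0
With fR = 1.22×10⁻⁴ × 1420×10³ m = 173 m/s:
V = [−fR + √((fR)² + 4 fR V_g)]/2 = [−173 + √(173² + 4×173×22)]/2 = 19.7 m/s
Subgeostrophic (V < V_g = 22 m/s), as expected around a low.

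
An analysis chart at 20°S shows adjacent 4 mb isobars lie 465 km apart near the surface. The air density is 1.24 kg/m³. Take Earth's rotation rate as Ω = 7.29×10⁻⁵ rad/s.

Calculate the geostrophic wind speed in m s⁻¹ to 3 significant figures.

Coriolis parameter at 20°S:
f = 2Ω sin φ = 2 × 7.29×10⁻⁵ × sin 20° = 4.99×10⁻⁵ s⁻¹
Pressure gradient: |∂P/∂n| = 400 Pa / 465000 m = 8.60×10⁻⁴ Pa/m
Geostrophic balance (pressure-gradient force = Coriolis force):
V_g = (1/(fρ)) |∂P/∂n| = 8.60×10⁻⁴ / (4.99×10⁻⁵ × 1.24) = 13.9 m/s

13.9 m s⁻¹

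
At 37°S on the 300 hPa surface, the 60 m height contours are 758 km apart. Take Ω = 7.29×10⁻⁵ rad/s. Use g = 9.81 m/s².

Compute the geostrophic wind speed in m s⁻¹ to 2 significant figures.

Coriolis parameter at 37°S:
f = 2Ω sin φ = 2 × 7.29×10⁻⁵ × sin 37° = 8.77×10⁻⁵ s⁻¹
Height gradient: |∂Z/∂n| = 60 m / 758000 m = 7.92×10⁻⁵
On a pressure surface, geostrophic balance gives V_g = (g/f)|∂Z/∂n|:
V_g = 9.81 × 7.92×10⁻⁵ / 8.77×10⁻⁵ = 8.85 m/s

8.8 m s⁻¹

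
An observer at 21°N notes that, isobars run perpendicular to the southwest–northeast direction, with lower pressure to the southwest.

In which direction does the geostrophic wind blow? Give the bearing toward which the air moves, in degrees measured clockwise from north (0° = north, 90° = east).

The pressure-gradient force points toward the southwest (bearing 225°).
Geostrophic balance: in the Northern Hemisphere the Coriolis force deflects motion to the right, so the geostrophic wind blows 90° to the right of the pressure-gradient force (low pressure on the left).
Rotating 225° by 90° clockwise gives 315° — the wind blows toward the northwest.

315°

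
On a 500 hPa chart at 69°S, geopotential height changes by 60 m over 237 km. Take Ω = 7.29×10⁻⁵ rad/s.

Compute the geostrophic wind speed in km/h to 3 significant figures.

Coriolis parameter at 69°S:
f = 2Ω sin φ = 2 × 7.29×10⁻⁵ × sin 69° = 1.36×10⁻⁴ s⁻¹
Height gradient: |∂Z/∂n| = 60 m / 237000 m = 2.53×10⁻⁴
On a pressure surface, geostrophic balance gives V_g = (g/f)|∂Z/∂n|:
V_g = 9.81 × 2.53×10⁻⁴ / 1.36×10⁻⁴ = 18.2 m/s
Converting: 18.2 m/s × 3.6 = 65.7 km/h

65.7 km/h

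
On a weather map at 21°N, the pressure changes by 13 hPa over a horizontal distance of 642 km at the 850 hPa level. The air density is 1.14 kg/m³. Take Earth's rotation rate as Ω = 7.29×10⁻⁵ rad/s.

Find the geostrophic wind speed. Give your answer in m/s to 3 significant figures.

Coriolis parameter at 21°N:
f = 2Ω sin φ = 2 × 7.29×10⁻⁵ × sin 21° = 5.23×10⁻⁵ s⁻¹
Pressure gradient: |∂P/∂n| = 1300 Pa / 642000 m = 2.02×10⁻³ Pa/m
Geostrophic balance (pressure-gradient force = Coriolis force):
V_g = (1/(fρ)) |∂P/∂n| = 2.02×10⁻³ / (5.23×10⁻⁵ × 1.14) = 34.0 m/s

34.0 m/s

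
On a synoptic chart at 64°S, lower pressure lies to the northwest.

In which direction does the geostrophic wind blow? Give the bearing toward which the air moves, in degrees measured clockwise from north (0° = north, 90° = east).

The pressure-gradient force points toward the northwest (bearing 315°).
Geostrophic balance: in the Southern Hemisphere the Coriolis force deflects motion to the left, so the geostrophic wind blows 90° to the left of the pressure-gradient force (low pressure on the right).
Rotating 315° by 90° counterclockwise gives 225° — the wind blows toward the southwest.

225°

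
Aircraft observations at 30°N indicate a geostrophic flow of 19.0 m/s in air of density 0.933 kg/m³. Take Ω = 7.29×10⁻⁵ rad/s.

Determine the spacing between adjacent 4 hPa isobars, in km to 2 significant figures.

310 km

Coriolis parameter at 30°N:
f = 2Ω sin φ = 2 × 7.29×10⁻⁵ × sin 30° = 7.29×10⁻⁵ s⁻¹
Geostrophic balance rearranged: |∂P/∂n| = f ρ V_g
|∂P/∂n| = 7.29×10⁻⁵ × 0.933 × 19.0 = 1.29×10⁻³ Pa/m
Isobar spacing: Δn = ΔP/|∂P/∂n| = 400 Pa / 1.29×10⁻³ Pa/m = 309526 m ≈ 310 km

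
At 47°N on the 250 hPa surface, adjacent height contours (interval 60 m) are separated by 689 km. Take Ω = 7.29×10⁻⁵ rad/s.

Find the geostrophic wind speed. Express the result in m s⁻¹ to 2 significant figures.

8.0 m s⁻¹

Coriolis parameter at 47°N:
f = 2Ω sin φ = 2 × 7.29×10⁻⁵ × sin 47° = 1.07×10⁻⁴ s⁻¹
Height gradient: |∂Z/∂n| = 60 m / 689000 m = 8.71×10⁻⁵
On a pressure surface, geostrophic balance gives V_g = (g/f)|∂Z/∂n|:
V_g = 9.81 × 8.71×10⁻⁵ / 1.07×10⁻⁴ = 8.01 m/s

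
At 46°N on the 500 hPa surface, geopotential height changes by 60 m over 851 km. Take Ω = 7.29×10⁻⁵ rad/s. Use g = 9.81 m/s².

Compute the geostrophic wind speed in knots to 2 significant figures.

13 knots

Coriolis parameter at 46°N:
f = 2Ω sin φ = 2 × 7.29×10⁻⁵ × sin 46° = 1.05×10⁻⁴ s⁻¹
Height gradient: |∂Z/∂n| = 60 m / 851000 m = 7.05×10⁻⁵
On a pressure surface, geostrophic balance gives V_g = (g/f)|∂Z/∂n|:
V_g = 9.81 × 7.05×10⁻⁵ / 1.05×10⁻⁴ = 6.59 m/s
Converting: 6.59 m/s × 1.944 = 13 knots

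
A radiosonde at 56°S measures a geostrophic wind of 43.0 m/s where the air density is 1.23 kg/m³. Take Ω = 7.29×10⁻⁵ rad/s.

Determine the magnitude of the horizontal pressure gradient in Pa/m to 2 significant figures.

6.4×10⁻³ Pa/m

Coriolis parameter at 56°S:
f = 2Ω sin φ = 2 × 7.29×10⁻⁵ × sin 56° = 1.21×10⁻⁴ s⁻¹
Geostrophic balance rearranged: |∂P/∂n| = f ρ V_g
|∂P/∂n| = 1.21×10⁻⁴ × 1.23 × 43.0 = 6.39×10⁻³ Pa/m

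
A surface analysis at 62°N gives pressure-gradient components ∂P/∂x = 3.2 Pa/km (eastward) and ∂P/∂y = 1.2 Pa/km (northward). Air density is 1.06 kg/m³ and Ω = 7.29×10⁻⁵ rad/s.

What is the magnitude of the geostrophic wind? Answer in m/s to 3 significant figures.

Coriolis parameter at 62°N:
f = 2Ω sin φ = 2 × 7.29×10⁻⁵ × sin 62° = 1.29×10⁻⁴ s⁻¹
Component geostrophic relations (x east, y north):
u_g = −(1/(fρ)) ∂P/∂y,  v_g = (1/(fρ)) ∂P/∂x
u_g = −(1.2×10⁻³)/(1.29×10⁻⁴ × 1.06) = −8.79 m/s;  v_g = (3.2×10⁻³)/(1.29×10⁻⁴ × 1.06) = 23.5 m/s
|V_g| = √(u_g² + v_g²) = 25.0 m/s

25.0 m/s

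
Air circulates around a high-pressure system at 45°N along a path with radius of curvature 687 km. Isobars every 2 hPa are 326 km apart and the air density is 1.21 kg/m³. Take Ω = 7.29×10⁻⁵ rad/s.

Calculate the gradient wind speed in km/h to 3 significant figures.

19.1 km/h

Coriolis parameter at 45°N:
f = 2Ω sin φ = 2 × 7.29×10⁻⁵ × sin 45° = 1.03×10⁻⁴ s⁻¹
Pressure gradient: |∂P/∂n| = 200 Pa / 326000 m = 6.13×10⁻⁴ Pa/m
Geostrophic speed: V_g = |∂P/∂n|/(fρ) = 6.13×10⁻⁴/(1.03×10⁻⁴ × 1.21) = 4.92 m/s
Around a high, pressure-gradient force acts outward with centrifugal, so Coriolis balances both:
fV = (1/ρ)|∂P/∂n| + V²/R  →  V² − fR·V + fR·V_g = 0
With fR = 1.03×10⁻⁴ × 687×10³ m = 70.8 m/s:
V = [fR − √((fR)² − 4 fR V_g)]/2 = [70.8 − √(70.8² − 4×70.8×4.92)]/2 = 5.32 m/s
Supergeostrophic (V > V_g = 4.92 m/s), as expected around a high.
Converting: 5.32 m/s × 3.6 = 19.1 km/h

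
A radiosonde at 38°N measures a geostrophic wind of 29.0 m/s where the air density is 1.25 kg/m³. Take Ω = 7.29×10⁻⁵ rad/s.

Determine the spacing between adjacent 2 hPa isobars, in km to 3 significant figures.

61.5 km

Coriolis parameter at 38°N:
f = 2Ω sin φ = 2 × 7.29×10⁻⁵ × sin 38° = 8.98×10⁻⁵ s⁻¹
Geostrophic balance rearranged: |∂P/∂n| = f ρ V_g
|∂P/∂n| = 8.98×10⁻⁵ × 1.25 × 29.0 = 3.25×10⁻³ Pa/m
Isobar spacing: Δn = ΔP/|∂P/∂n| = 200 Pa / 3.25×10⁻³ Pa/m = 61464 m ≈ 61.5 km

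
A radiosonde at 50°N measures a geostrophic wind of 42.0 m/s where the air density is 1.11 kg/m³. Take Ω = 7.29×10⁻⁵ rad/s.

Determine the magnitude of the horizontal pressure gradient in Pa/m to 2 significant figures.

Coriolis parameter at 50°N:
f = 2Ω sin φ = 2 × 7.29×10⁻⁵ × sin 50° = 1.12×10⁻⁴ s⁻¹
Geostrophic balance rearranged: |∂P/∂n| = f ρ V_g
|∂P/∂n| = 1.12×10⁻⁴ × 1.11 × 42.0 = 5.21×10⁻³ Pa/m

5.2×10⁻³ Pa/m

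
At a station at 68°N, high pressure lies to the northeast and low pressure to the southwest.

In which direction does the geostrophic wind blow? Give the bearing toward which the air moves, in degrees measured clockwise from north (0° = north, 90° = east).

The pressure-gradient force points toward the southwest (bearing 225°).
Geostrophic balance: in the Northern Hemisphere the Coriolis force deflects motion to the right, so the geostrophic wind blows 90° to the right of the pressure-gradient force (low pressure on the left).
Rotating 225° by 90° clockwise gives 315° — the wind blows toward the northwest.

315°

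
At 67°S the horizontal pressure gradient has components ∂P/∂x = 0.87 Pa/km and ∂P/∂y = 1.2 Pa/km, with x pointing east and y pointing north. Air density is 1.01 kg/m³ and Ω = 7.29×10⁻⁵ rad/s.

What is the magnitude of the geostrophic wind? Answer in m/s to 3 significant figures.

Coriolis parameter at 67°S:
f = 2Ω sin φ = 2 × 7.29×10⁻⁵ × sin 67° = 1.34×10⁻⁴ s⁻¹
In the Southern Hemisphere f is negative: f = −1.34×10⁻⁴ s⁻¹.
Component geostrophic relations (x east, y north):
u_g = −(1/(fρ)) ∂P/∂y,  v_g = (1/(fρ)) ∂P/∂x
u_g = −(1.2×10⁻³)/(−1.34×10⁻⁴ × 1.01) = 8.85 m/s;  v_g = (0.87×10⁻³)/(−1.34×10⁻⁴ × 1.01) = −6.42 m/s
|V_g| = √(u_g² + v_g²) = 10.9 m/s

10.9 m/s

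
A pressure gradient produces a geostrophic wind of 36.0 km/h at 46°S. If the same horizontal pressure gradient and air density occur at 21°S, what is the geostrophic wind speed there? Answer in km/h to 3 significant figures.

With the same pressure gradient and density, V_g ∝ 1/f ∝ 1/sin φ.
V₂ = V₁ · sin φ₁ / sin φ₂ = 36.0 × sin 46° / sin 21°
V₂ = 36.0 × 0.7193/0.3584 = 72.3 km/h

72.3 km/h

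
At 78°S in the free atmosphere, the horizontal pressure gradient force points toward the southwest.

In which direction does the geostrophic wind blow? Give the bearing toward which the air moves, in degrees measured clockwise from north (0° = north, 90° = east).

The pressure-gradient force points toward the southwest (bearing 225°).
Geostrophic balance: in the Southern Hemisphere the Coriolis force deflects motion to the left, so the geostrophic wind blows 90° to the left of the pressure-gradient force (low pressure on the right).
Rotating 225° by 90° counterclockwise gives 135° — the wind blows toward the southeast.

135°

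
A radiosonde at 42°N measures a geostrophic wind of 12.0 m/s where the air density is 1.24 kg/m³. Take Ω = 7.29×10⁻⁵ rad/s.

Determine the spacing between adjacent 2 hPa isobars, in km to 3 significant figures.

138 km

Coriolis parameter at 42°N:
f = 2Ω sin φ = 2 × 7.29×10⁻⁵ × sin 42° = 9.76×10⁻⁵ s⁻¹
Geostrophic balance rearranged: |∂P/∂n| = f ρ V_g
|∂P/∂n| = 9.76×10⁻⁵ × 1.24 × 12.0 = 1.45×10⁻³ Pa/m
Isobar spacing: Δn = ΔP/|∂P/∂n| = 200 Pa / 1.45×10⁻³ Pa/m = 137771 m ≈ 138 km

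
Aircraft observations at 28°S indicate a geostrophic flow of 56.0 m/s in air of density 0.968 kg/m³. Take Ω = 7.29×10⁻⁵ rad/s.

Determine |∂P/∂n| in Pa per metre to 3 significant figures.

Coriolis parameter at 28°S:
f = 2Ω sin φ = 2 × 7.29×10⁻⁵ × sin 28° = 6.84×10⁻⁵ s⁻¹
Geostrophic balance rearranged: |∂P/∂n| = f ρ V_g
|∂P/∂n| = 6.84×10⁻⁵ × 0.968 × 56.0 = 3.71×10⁻³ Pa/m

3.71×10⁻³ Pa/m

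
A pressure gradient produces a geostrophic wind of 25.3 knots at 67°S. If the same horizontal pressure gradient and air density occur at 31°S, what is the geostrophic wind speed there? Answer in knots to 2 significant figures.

45 knots

With the same pressure gradient and density, V_g ∝ 1/f ∝ 1/sin φ.
V₂ = V₁ · sin φ₁ / sin φ₂ = 25.3 × sin 67° / sin 31°
V₂ = 25.3 × 0.9205/0.5150 = 45 knots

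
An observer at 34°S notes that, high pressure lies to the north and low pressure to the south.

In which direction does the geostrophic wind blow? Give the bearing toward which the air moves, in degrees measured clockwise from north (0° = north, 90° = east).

The pressure-gradient force points toward the south (bearing 180°).
Geostrophic balance: in the Southern Hemisphere the Coriolis force deflects motion to the left, so the geostrophic wind blows 90° to the left of the pressure-gradient force (low pressure on the right).
Rotating 180° by 90° counterclockwise gives 090° — the wind blows toward the east.

090°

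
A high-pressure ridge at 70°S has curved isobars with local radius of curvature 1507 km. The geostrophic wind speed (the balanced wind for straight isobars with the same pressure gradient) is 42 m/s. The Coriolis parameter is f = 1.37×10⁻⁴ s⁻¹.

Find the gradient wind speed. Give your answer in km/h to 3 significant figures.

211 km/h

Around a high, pressure-gradient force acts outward with centrifugal, so Coriolis balances both:
fV = (1/ρ)|∂P/∂n| + V²/R  →  V² − fR·V + fR·V_g = 0
With fR = 1.37×10⁻⁴ × 1507×10³ m = 206 m/s:
V = [fR − √((fR)² − 4 fR V_g)]/2 = [206 − √(206² − 4×206×42)]/2 = 58.7 m/s
Supergeostrophic (V > V_g = 42 m/s), as expected around a high.
Converting: 58.7 m/s × 3.6 = 211 km/h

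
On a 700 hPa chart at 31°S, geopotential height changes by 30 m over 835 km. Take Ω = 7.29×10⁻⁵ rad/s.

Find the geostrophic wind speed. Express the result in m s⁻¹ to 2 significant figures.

4.7 m s⁻¹

Coriolis parameter at 31°S:
f = 2Ω sin φ = 2 × 7.29×10⁻⁵ × sin 31° = 7.51×10⁻⁵ s⁻¹
Height gradient: |∂Z/∂n| = 30 m / 835000 m = 3.59×10⁻⁵
On a pressure surface, geostrophic balance gives V_g = (g/f)|∂Z/∂n|:
V_g = 9.81 × 3.59×10⁻⁵ / 7.51×10⁻⁵ = 4.69 m/s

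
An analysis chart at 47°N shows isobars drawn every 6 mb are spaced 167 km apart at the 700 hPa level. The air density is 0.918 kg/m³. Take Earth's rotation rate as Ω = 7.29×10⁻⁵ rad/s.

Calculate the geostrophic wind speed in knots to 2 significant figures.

71 knots

Coriolis parameter at 47°N:
f = 2Ω sin φ = 2 × 7.29×10⁻⁵ × sin 47° = 1.07×10⁻⁴ s⁻¹
Pressure gradient: |∂P/∂n| = 600 Pa / 167000 m = 3.59×10⁻³ Pa/m
Geostrophic balance (pressure-gradient force = Coriolis force):
V_g = (1/(fρ)) |∂P/∂n| = 3.59×10⁻³ / (1.07×10⁻⁴ × 0.918) = 36.7 m/s
Converting: 36.7 m/s × 1.944 = 71 knots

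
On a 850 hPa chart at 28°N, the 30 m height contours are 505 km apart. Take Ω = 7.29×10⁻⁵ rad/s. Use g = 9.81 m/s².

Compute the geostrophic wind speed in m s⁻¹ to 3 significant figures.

Coriolis parameter at 28°N:
f = 2Ω sin φ = 2 × 7.29×10⁻⁵ × sin 28° = 6.84×10⁻⁵ s⁻¹
Height gradient: |∂Z/∂n| = 30 m / 505000 m = 5.94×10⁻⁵
On a pressure surface, geostrophic balance gives V_g = (g/f)|∂Z/∂n|:
V_g = 9.81 × 5.94×10⁻⁵ / 6.84×10⁻⁵ = 8.51 m/s

8.51 m s⁻¹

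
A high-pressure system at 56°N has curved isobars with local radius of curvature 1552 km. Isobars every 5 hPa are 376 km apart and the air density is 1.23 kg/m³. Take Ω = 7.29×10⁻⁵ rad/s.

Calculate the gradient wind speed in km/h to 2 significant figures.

Coriolis parameter at 56°N:
f = 2Ω sin φ = 2 × 7.29×10⁻⁵ × sin 56° = 1.21×10⁻⁴ s⁻¹
Pressure gradient: |∂P/∂n| = 500 Pa / 376000 m = 1.33×10⁻³ Pa/m
Geostrophic speed: V_g = |∂P/∂n|/(fρ) = 1.33×10⁻³/(1.21×10⁻⁴ × 1.23) = 8.94 m/s
Around a high, pressure-gradient force acts outward with centrifugal, so Coriolis balances both:
fV = (1/ρ)|∂P/∂n| + V²/R  →  V² − fR·V + fR·V_g = 0
With fR = 1.21×10⁻⁴ × 1552×10³ m = 188 m/s:
V = [fR − √((fR)² − 4 fR V_g)]/2 = [188 − √(188² − 4×188×8.94)]/2 = 9.42 m/s
Supergeostrophic (V > V_g = 8.94 m/s), as expected around a high.
Converting: 9.42 m/s × 3.6 = 34 km/h

34 km/h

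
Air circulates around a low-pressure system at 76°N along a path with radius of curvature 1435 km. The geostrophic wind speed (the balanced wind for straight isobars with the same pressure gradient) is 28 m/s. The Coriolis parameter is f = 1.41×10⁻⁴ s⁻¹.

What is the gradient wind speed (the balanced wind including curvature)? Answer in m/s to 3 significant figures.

24.9 m/s

Around a low, centrifugal force acts outward with Coriolis, so pressure-gradient force balances both:
(1/ρ)|∂P/∂n| = fV + V²/R  →  V² + fR·V − fR·V_g = 0
With fR = 1.41×10⁻⁴ × 1435×10³ m = 202 m/s:
V = [−fR + √((fR)² + 4 fR V_g)]/2 = [−202 + √(202² + 4×202×28)]/2 = 24.9 m/s
Subgeostrophic (V < V_g = 28 m/s), as expected around a low.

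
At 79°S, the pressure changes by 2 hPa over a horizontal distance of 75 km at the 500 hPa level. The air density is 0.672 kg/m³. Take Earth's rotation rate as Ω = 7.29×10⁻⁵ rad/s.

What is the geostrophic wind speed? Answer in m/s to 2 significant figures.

Coriolis parameter at 79°S:
f = 2Ω sin φ = 2 × 7.29×10⁻⁵ × sin 79° = 1.43×10⁻⁴ s⁻¹
Pressure gradient: |∂P/∂n| = 200 Pa / 75000 m = 2.67×10⁻³ Pa/m
Geostrophic balance (pressure-gradient force = Coriolis force):
V_g = (1/(fρ)) |∂P/∂n| = 2.67×10⁻³ / (1.43×10⁻⁴ × 0.672) = 27.7 m/s

28 m/s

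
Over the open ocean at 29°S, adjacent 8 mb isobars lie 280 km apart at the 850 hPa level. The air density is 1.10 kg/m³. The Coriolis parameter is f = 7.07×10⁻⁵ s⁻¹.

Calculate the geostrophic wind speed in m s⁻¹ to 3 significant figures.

36.7 m s⁻¹

Pressure gradient: |∂P/∂n| = 800 Pa / 280000 m = 2.86×10⁻³ Pa/m
Geostrophic balance (pressure-gradient force = Coriolis force):
V_g = (1/(fρ)) |∂P/∂n| = 2.86×10⁻³ / (7.07×10⁻⁵ × 1.10) = 36.7 m/s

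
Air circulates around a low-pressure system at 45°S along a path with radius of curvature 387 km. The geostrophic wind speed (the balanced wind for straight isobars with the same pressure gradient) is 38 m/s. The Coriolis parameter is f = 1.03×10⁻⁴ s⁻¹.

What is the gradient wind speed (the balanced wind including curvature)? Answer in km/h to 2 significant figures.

Around a low, centrifugal force acts outward with Coriolis, so pressure-gradient force balances both:
(1/ρ)|∂P/∂n| = fV + V²/R  →  V² + fR·V − fR·V_g = 0
With fR = 1.03×10⁻⁴ × 387×10³ m = 39.9 m/s:
V = [−fR + √((fR)² + 4 fR V_g)]/2 = [−39.9 + √(39.9² + 4×39.9×38)]/2 = 23.8 m/s
Subgeostrophic (V < V_g = 38 m/s), as expected around a low.
Converting: 23.8 m/s × 3.6 = 86 km/h

86 km/h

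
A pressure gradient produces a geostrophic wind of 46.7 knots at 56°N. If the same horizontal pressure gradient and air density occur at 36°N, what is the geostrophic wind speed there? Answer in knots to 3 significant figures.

With the same pressure gradient and density, V_g ∝ 1/f ∝ 1/sin φ.
V₂ = V₁ · sin φ₁ / sin φ₂ = 46.7 × sin 56° / sin 36°
V₂ = 46.7 × 0.8290/0.5878 = 65.9 knots

65.9 knots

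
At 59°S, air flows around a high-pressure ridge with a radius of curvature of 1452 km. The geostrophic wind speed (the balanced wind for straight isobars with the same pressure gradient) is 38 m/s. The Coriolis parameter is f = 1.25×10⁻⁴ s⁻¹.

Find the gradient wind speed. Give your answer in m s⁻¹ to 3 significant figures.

Around a high, pressure-gradient force acts outward with centrifugal, so Coriolis balances both:
fV = (1/ρ)|∂P/∂n| + V²/R  →  V² − fR·V + fR·V_g = 0
With fR = 1.25×10⁻⁴ × 1452×10³ m = 182 m/s:
V = [fR − √((fR)² − 4 fR V_g)]/2 = [182 − √(182² − 4×182×38)]/2 = 54.2 m/s
Supergeostrophic (V > V_g = 38 m/s), as expected around a high.

54.2 m s⁻¹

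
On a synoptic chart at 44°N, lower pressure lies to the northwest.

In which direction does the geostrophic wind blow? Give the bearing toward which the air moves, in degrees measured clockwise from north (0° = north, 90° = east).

The pressure-gradient force points toward the northwest (bearing 315°).
Geostrophic balance: in the Northern Hemisphere the Coriolis force deflects motion to the right, so the geostrophic wind blows 90° to the right of the pressure-gradient force (low pressure on the left).
Rotating 315° by 90° clockwise gives 045° — the wind blows toward the northeast.

045°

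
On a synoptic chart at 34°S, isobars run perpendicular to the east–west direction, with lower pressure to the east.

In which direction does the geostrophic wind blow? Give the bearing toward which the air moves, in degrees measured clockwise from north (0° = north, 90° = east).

000°

The pressure-gradient force points toward the east (bearing 090°).
Geostrophic balance: in the Southern Hemisphere the Coriolis force deflects motion to the left, so the geostrophic wind blows 90° to the left of the pressure-gradient force (low pressure on the right).
Rotating 090° by 90° counterclockwise gives 000° — the wind blows toward the north.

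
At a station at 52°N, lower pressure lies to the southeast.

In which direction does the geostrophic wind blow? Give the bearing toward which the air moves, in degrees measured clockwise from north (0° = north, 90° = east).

The pressure-gradient force points toward the southeast (bearing 135°).
Geostrophic balance: in the Northern Hemisphere the Coriolis force deflects motion to the right, so the geostrophic wind blows 90° to the right of the pressure-gradient force (low pressure on the left).
Rotating 135° by 90° clockwise gives 225° — the wind blows toward the southwest.

225°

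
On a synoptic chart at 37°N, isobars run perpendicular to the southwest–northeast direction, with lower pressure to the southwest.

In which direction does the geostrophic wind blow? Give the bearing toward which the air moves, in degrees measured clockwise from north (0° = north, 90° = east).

The pressure-gradient force points toward the southwest (bearing 225°).
Geostrophic balance: in the Northern Hemisphere the Coriolis force deflects motion to the right, so the geostrophic wind blows 90° to the right of the pressure-gradient force (low pressure on the left).
Rotating 225° by 90° clockwise gives 315° — the wind blows toward the northwest.

315°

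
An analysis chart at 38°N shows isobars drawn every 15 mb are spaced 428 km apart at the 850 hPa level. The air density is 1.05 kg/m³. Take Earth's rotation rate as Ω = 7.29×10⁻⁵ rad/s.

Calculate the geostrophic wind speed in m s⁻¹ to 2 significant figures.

Coriolis parameter at 38°N:
f = 2Ω sin φ = 2 × 7.29×10⁻⁵ × sin 38° = 8.98×10⁻⁵ s⁻¹
Pressure gradient: |∂P/∂n| = 1500 Pa / 428000 m = 3.50×10⁻³ Pa/m
Geostrophic balance (pressure-gradient force = Coriolis force):
V_g = (1/(fρ)) |∂P/∂n| = 3.50×10⁻³ / (8.98×10⁻⁵ × 1.05) = 37.2 m/s

37 m s⁻¹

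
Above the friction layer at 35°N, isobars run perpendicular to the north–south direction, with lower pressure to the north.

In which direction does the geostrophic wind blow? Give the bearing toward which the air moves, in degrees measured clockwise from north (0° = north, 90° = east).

090°

The pressure-gradient force points toward the north (bearing 000°).
Geostrophic balance: in the Northern Hemisphere the Coriolis force deflects motion to the right, so the geostrophic wind blows 90° to the right of the pressure-gradient force (low pressure on the left).
Rotating 000° by 90° clockwise gives 090° — the wind blows toward the east.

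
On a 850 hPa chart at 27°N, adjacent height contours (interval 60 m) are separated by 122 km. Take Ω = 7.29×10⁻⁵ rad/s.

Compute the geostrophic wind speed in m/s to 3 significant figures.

Coriolis parameter at 27°N:
f = 2Ω sin φ = 2 × 7.29×10⁻⁵ × sin 27° = 6.62×10⁻⁵ s⁻¹
Height gradient: |∂Z/∂n| = 60 m / 122000 m = 4.92×10⁻⁴
On a pressure surface, geostrophic balance gives V_g = (g/f)|∂Z/∂n|:
V_g = 9.81 × 4.92×10⁻⁴ / 6.62×10⁻⁵ = 72.9 m/s

72.9 m/s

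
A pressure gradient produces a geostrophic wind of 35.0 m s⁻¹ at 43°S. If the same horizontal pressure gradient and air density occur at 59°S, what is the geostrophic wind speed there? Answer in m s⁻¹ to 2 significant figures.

With the same pressure gradient and density, V_g ∝ 1/f ∝ 1/sin φ.
V₂ = V₁ · sin φ₁ / sin φ₂ = 35.0 × sin 43° / sin 59°
V₂ = 35.0 × 0.6820/0.8572 = 28 m s⁻¹

28 m s⁻¹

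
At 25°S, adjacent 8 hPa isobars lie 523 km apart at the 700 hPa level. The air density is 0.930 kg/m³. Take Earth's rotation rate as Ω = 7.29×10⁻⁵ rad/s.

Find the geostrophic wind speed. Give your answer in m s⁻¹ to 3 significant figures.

Coriolis parameter at 25°S:
f = 2Ω sin φ = 2 × 7.29×10⁻⁵ × sin 25° = 6.16×10⁻⁵ s⁻¹
Pressure gradient: |∂P/∂n| = 800 Pa / 523000 m = 1.53×10⁻³ Pa/m
Geostrophic balance (pressure-gradient force = Coriolis force):
V_g = (1/(fρ)) |∂P/∂n| = 1.53×10⁻³ / (6.16×10⁻⁵ × 0.930) = 26.7 m/s

26.7 m s⁻¹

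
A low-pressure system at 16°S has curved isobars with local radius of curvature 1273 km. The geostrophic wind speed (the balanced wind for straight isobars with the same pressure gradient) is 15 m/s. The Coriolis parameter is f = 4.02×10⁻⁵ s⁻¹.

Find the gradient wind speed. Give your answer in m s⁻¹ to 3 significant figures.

12.1 m s⁻¹

Around a low, centrifugal force acts outward with Coriolis, so pressure-gradient force balances both:
(1/ρ)|∂P/∂n| = fV + V²/R  →  V² + fR·V − fR·V_g = 0
With fR = 4.02×10⁻⁵ × 1273×10³ m = 51.2 m/s:
V = [−fR + √((fR)² + 4 fR V_g)]/2 = [−51.2 + √(51.2² + 4×51.2×15)]/2 = 12.1 m/s
Subgeostrophic (V < V_g = 15 m/s), as expected around a low.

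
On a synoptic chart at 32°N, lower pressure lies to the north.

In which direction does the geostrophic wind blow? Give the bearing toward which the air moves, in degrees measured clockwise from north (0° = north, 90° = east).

The pressure-gradient force points toward the north (bearing 000°).
Geostrophic balance: in the Northern Hemisphere the Coriolis force deflects motion to the right, so the geostrophic wind blows 90° to the right of the pressure-gradient force (low pressure on the left).
Rotating 000° by 90° clockwise gives 090° — the wind blows toward the east.

090°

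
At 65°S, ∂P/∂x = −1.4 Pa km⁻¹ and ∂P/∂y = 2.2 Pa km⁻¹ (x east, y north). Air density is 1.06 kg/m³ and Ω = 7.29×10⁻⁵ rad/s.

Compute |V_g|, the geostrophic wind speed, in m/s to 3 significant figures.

Coriolis parameter at 65°S:
f = 2Ω sin φ = 2 × 7.29×10⁻⁵ × sin 65° = 1.32×10⁻⁴ s⁻¹
In the Southern Hemisphere f is negative: f = −1.32×10⁻⁴ s⁻¹.
Component geostrophic relations (x east, y north):
u_g = −(1/(fρ)) ∂P/∂y,  v_g = (1/(fρ)) ∂P/∂x
u_g = −(2.2×10⁻³)/(−1.32×10⁻⁴ × 1.06) = 15.7 m/s;  v_g = (−1.4×10⁻³)/(−1.32×10⁻⁴ × 1.06) = 10.00 m/s
|V_g| = √(u_g² + v_g²) = 18.6 m/s

18.6 m/s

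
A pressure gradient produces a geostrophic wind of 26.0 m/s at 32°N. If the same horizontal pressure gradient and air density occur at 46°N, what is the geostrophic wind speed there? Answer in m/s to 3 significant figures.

19.2 m/s

With the same pressure gradient and density, V_g ∝ 1/f ∝ 1/sin φ.
V₂ = V₁ · sin φ₁ / sin φ₂ = 26.0 × sin 32° / sin 46°
V₂ = 26.0 × 0.5299/0.7193 = 19.2 m/s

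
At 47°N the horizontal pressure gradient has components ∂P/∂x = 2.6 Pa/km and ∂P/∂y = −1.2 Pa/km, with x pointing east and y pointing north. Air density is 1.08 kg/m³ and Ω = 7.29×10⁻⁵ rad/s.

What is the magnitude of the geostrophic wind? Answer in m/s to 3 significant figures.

Coriolis parameter at 47°N:
f = 2Ω sin φ = 2 × 7.29×10⁻⁵ × sin 47° = 1.07×10⁻⁴ s⁻¹
Component geostrophic relations (x east, y north):
u_g = −(1/(fρ)) ∂P/∂y,  v_g = (1/(fρ)) ∂P/∂x
u_g = −(−1.2×10⁻³)/(1.07×10⁻⁴ × 1.08) = 10.4 m/s;  v_g = (2.6×10⁻³)/(1.07×10⁻⁴ × 1.08) = 22.6 m/s
|V_g| = √(u_g² + v_g²) = 24.9 m/s

24.9 m/s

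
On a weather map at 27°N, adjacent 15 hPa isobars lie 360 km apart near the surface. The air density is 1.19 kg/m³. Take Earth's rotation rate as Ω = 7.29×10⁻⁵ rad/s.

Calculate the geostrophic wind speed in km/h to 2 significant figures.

Coriolis parameter at 27°N:
f = 2Ω sin φ = 2 × 7.29×10⁻⁵ × sin 27° = 6.62×10⁻⁵ s⁻¹
Pressure gradient: |∂P/∂n| = 1500 Pa / 360000 m = 4.17×10⁻³ Pa/m
Geostrophic balance (pressure-gradient force = Coriolis force):
V_g = (1/(fρ)) |∂P/∂n| = 4.17×10⁻³ / (6.62×10⁻⁵ × 1.19) = 52.9 m/s
Converting: 52.9 m/s × 3.6 = 190 km/h

190 km/h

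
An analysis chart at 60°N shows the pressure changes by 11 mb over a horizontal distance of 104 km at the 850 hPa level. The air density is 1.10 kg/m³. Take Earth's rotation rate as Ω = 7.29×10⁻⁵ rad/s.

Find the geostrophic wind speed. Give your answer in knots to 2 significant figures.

150 knots

Coriolis parameter at 60°N:
f = 2Ω sin φ = 2 × 7.29×10⁻⁵ × sin 60° = 1.26×10⁻⁴ s⁻¹
Pressure gradient: |∂P/∂n| = 1100 Pa / 104000 m = 1.06×10⁻² Pa/m
Geostrophic balance (pressure-gradient force = Coriolis force):
V_g = (1/(fρ)) |∂P/∂n| = 1.06×10⁻² / (1.26×10⁻⁴ × 1.10) = 76.2 m/s
Converting: 76.2 m/s × 1.944 = 150 knots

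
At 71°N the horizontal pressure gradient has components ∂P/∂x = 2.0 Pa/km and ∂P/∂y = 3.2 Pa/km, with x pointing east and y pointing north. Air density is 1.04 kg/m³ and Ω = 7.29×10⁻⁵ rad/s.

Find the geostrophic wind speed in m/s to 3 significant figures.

26.3 m/s

Coriolis parameter at 71°N:
f = 2Ω sin φ = 2 × 7.29×10⁻⁵ × sin 71° = 1.38×10⁻⁴ s⁻¹
Component geostrophic relations (x east, y north):
u_g = −(1/(fρ)) ∂P/∂y,  v_g = (1/(fρ)) ∂P/∂x
u_g = −(3.2×10⁻³)/(1.38×10⁻⁴ × 1.04) = −22.3 m/s;  v_g = (2.0×10⁻³)/(1.38×10⁻⁴ × 1.04) = 13.9 m/s
|V_g| = √(u_g² + v_g²) = 26.3 m/s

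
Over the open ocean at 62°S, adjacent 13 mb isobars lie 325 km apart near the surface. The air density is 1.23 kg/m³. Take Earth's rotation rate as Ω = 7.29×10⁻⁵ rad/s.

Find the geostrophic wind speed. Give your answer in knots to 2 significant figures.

Coriolis parameter at 62°S:
f = 2Ω sin φ = 2 × 7.29×10⁻⁵ × sin 62° = 1.29×10⁻⁴ s⁻¹
Pressure gradient: |∂P/∂n| = 1300 Pa / 325000 m = 4.00×10⁻³ Pa/m
Geostrophic balance (pressure-gradient force = Coriolis force):
V_g = (1/(fρ)) |∂P/∂n| = 4.00×10⁻³ / (1.29×10⁻⁴ × 1.23) = 25.3 m/s
Converting: 25.3 m/s × 1.944 = 49 knots

49 knots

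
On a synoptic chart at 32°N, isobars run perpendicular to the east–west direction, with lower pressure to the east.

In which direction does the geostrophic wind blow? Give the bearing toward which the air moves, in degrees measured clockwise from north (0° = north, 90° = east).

The pressure-gradient force points toward the east (bearing 090°).
Geostrophic balance: in the Northern Hemisphere the Coriolis force deflects motion to the right, so the geostrophic wind blows 90° to the right of the pressure-gradient force (low pressure on the left).
Rotating 090° by 90° clockwise gives 180° — the wind blows toward the south.

180°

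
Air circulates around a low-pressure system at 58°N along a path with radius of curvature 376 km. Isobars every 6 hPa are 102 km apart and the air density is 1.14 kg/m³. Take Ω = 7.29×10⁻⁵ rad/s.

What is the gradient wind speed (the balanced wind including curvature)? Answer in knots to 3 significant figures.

51.6 knots

Coriolis parameter at 58°N:
f = 2Ω sin φ = 2 × 7.29×10⁻⁵ × sin 58° = 1.24×10⁻⁴ s⁻¹
Pressure gradient: |∂P/∂n| = 600 Pa / 102000 m = 5.88×10⁻³ Pa/m
Geostrophic speed: V_g = |∂P/∂n|/(fρ) = 5.88×10⁻³/(1.24×10⁻⁴ × 1.14) = 41.7 m/s
Around a low, centrifugal force acts outward with Coriolis, so pressure-gradient force balances both:
(1/ρ)|∂P/∂n| = fV + V²/R  →  V² + fR·V − fR·V_g = 0
With fR = 1.24×10⁻⁴ × 376×10³ m = 46.5 m/s:
V = [−fR + √((fR)² + 4 fR V_g)]/2 = [−46.5 + √(46.5² + 4×46.5×41.7)]/2 = 26.6 m/s
Subgeostrophic (V < V_g = 41.7 m/s), as expected around a low.
Converting: 26.6 m/s × 1.944 = 51.6 knots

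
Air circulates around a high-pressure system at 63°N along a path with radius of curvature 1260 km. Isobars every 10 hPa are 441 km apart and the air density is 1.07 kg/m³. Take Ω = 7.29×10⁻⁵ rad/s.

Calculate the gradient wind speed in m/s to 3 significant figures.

18.4 m/s

Coriolis parameter at 63°N:
f = 2Ω sin φ = 2 × 7.29×10⁻⁵ × sin 63° = 1.30×10⁻⁴ s⁻¹
Pressure gradient: |∂P/∂n| = 1000 Pa / 441000 m = 2.27×10⁻³ Pa/m
Geostrophic speed: V_g = |∂P/∂n|/(fρ) = 2.27×10⁻³/(1.30×10⁻⁴ × 1.07) = 16.3 m/s
Around a high, pressure-gradient force acts outward with centrifugal, so Coriolis balances both:
fV = (1/ρ)|∂P/∂n| + V²/R  →  V² − fR·V + fR·V_g = 0
With fR = 1.30×10⁻⁴ × 1260×10³ m = 164 m/s:
V = [fR − √((fR)² − 4 fR V_g)]/2 = [164 − √(164² − 4×164×16.3)]/2 = 18.4 m/s
Supergeostrophic (V > V_g = 16.3 m/s), as expected around a high.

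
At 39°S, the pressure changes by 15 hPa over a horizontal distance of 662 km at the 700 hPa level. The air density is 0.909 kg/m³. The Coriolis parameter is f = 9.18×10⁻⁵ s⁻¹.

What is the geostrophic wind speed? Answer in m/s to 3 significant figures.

Pressure gradient: |∂P/∂n| = 1500 Pa / 662000 m = 2.27×10⁻³ Pa/m
Geostrophic balance (pressure-gradient force = Coriolis force):
V_g = (1/(fρ)) |∂P/∂n| = 2.27×10⁻³ / (9.18×10⁻⁵ × 0.909) = 27.2 m/s

27.2 m/s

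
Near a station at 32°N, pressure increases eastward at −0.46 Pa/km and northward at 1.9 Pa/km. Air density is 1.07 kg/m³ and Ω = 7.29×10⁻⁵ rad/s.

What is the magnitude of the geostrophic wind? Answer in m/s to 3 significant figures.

Coriolis parameter at 32°N:
f = 2Ω sin φ = 2 × 7.29×10⁻⁵ × sin 32° = 7.73×10⁻⁵ s⁻¹
Component geostrophic relations (x east, y north):
u_g = −(1/(fρ)) ∂P/∂y,  v_g = (1/(fρ)) ∂P/∂x
u_g = −(1.9×10⁻³)/(7.73×10⁻⁵ × 1.07) = −23.0 m/s;  v_g = (−0.46×10⁻³)/(7.73×10⁻⁵ × 1.07) = −5.56 m/s
|V_g| = √(u_g² + v_g²) = 23.6 m/s

23.6 m/s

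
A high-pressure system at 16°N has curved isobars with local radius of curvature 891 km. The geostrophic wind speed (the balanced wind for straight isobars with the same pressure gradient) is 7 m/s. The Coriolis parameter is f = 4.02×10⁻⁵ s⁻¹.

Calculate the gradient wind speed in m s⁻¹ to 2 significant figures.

9.5 m s⁻¹

Around a high, pressure-gradient force acts outward with centrifugal, so Coriolis balances both:
fV = (1/ρ)|∂P/∂n| + V²/R  →  V² − fR·V + fR·V_g = 0
With fR = 4.02×10⁻⁵ × 891×10³ m = 35.8 m/s:
V = [fR − √((fR)² − 4 fR V_g)]/2 = [35.8 − √(35.8² − 4×35.8×7)]/2 = 9.54 m/s
Supergeostrophic (V > V_g = 7 m/s), as expected around a high.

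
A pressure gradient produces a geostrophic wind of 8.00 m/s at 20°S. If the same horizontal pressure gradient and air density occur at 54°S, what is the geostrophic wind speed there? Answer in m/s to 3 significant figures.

With the same pressure gradient and density, V_g ∝ 1/f ∝ 1/sin φ.
V₂ = V₁ · sin φ₁ / sin φ₂ = 8.00 × sin 20° / sin 54°
V₂ = 8.00 × 0.3420/0.8090 = 3.38 m/s

3.38 m/s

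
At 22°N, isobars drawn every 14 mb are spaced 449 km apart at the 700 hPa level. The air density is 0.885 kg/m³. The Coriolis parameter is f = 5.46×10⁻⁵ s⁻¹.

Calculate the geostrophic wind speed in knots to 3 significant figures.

125 knots

Pressure gradient: |∂P/∂n| = 1400 Pa / 449000 m = 3.12×10⁻³ Pa/m
Geostrophic balance (pressure-gradient force = Coriolis force):
V_g = (1/(fρ)) |∂P/∂n| = 3.12×10⁻³ / (5.46×10⁻⁵ × 0.885) = 64.5 m/s
Converting: 64.5 m/s × 1.944 = 125 knots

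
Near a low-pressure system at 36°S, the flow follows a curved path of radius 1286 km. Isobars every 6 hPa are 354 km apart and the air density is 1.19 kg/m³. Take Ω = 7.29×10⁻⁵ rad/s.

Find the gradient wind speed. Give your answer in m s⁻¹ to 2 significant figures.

15 m s⁻¹

Coriolis parameter at 36°S:
f = 2Ω sin φ = 2 × 7.29×10⁻⁵ × sin 36° = 8.57×10⁻⁵ s⁻¹
Pressure gradient: |∂P/∂n| = 600 Pa / 354000 m = 1.69×10⁻³ Pa/m
Geostrophic speed: V_g = |∂P/∂n|/(fρ) = 1.69×10⁻³/(8.57×10⁻⁵ × 1.19) = 16.6 m/s
Around a low, centrifugal force acts outward with Coriolis, so pressure-gradient force balances both:
(1/ρ)|∂P/∂n| = fV + V²/R  →  V² + fR·V − fR·V_g = 0
With fR = 8.57×10⁻⁵ × 1286×10³ m = 110 m/s:
V = [−fR + √((fR)² + 4 fR V_g)]/2 = [−110 + √(110² + 4×110×16.6)]/2 = 14.7 m/s
Subgeostrophic (V < V_g = 16.6 m/s), as expected around a low.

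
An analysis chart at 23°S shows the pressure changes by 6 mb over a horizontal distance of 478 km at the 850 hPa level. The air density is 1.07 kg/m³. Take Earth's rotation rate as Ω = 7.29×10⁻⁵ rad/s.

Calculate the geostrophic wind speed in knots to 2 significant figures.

40 knots

Coriolis parameter at 23°S:
f = 2Ω sin φ = 2 × 7.29×10⁻⁵ × sin 23° = 5.70×10⁻⁵ s⁻¹
Pressure gradient: |∂P/∂n| = 600 Pa / 478000 m = 1.26×10⁻³ Pa/m
Geostrophic balance (pressure-gradient force = Coriolis force):
V_g = (1/(fρ)) |∂P/∂n| = 1.26×10⁻³ / (5.70×10⁻⁵ × 1.07) = 20.6 m/s
Converting: 20.6 m/s × 1.944 = 40 knots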